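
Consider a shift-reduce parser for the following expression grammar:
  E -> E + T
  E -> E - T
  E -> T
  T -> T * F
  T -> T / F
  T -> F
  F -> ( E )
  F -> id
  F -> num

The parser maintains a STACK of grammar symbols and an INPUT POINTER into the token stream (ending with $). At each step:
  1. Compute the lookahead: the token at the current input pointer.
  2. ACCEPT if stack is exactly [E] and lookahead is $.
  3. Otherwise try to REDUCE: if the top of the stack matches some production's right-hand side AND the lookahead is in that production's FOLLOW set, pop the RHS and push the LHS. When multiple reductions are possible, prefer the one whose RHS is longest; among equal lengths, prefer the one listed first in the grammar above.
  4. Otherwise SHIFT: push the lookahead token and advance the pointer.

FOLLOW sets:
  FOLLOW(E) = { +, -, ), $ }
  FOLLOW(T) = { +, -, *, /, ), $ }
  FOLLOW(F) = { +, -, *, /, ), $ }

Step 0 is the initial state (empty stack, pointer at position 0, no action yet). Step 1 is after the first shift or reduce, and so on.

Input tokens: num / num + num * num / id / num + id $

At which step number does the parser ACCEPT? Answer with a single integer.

Answer: 31

Derivation:
Step 1: shift num. Stack=[num] ptr=1 lookahead=/ remaining=[/ num + num * num / id / num + id $]
Step 2: reduce F->num. Stack=[F] ptr=1 lookahead=/ remaining=[/ num + num * num / id / num + id $]
Step 3: reduce T->F. Stack=[T] ptr=1 lookahead=/ remaining=[/ num + num * num / id / num + id $]
Step 4: shift /. Stack=[T /] ptr=2 lookahead=num remaining=[num + num * num / id / num + id $]
Step 5: shift num. Stack=[T / num] ptr=3 lookahead=+ remaining=[+ num * num / id / num + id $]
Step 6: reduce F->num. Stack=[T / F] ptr=3 lookahead=+ remaining=[+ num * num / id / num + id $]
Step 7: reduce T->T / F. Stack=[T] ptr=3 lookahead=+ remaining=[+ num * num / id / num + id $]
Step 8: reduce E->T. Stack=[E] ptr=3 lookahead=+ remaining=[+ num * num / id / num + id $]
Step 9: shift +. Stack=[E +] ptr=4 lookahead=num remaining=[num * num / id / num + id $]
Step 10: shift num. Stack=[E + num] ptr=5 lookahead=* remaining=[* num / id / num + id $]
Step 11: reduce F->num. Stack=[E + F] ptr=5 lookahead=* remaining=[* num / id / num + id $]
Step 12: reduce T->F. Stack=[E + T] ptr=5 lookahead=* remaining=[* num / id / num + id $]
Step 13: shift *. Stack=[E + T *] ptr=6 lookahead=num remaining=[num / id / num + id $]
Step 14: shift num. Stack=[E + T * num] ptr=7 lookahead=/ remaining=[/ id / num + id $]
Step 15: reduce F->num. Stack=[E + T * F] ptr=7 lookahead=/ remaining=[/ id / num + id $]
Step 16: reduce T->T * F. Stack=[E + T] ptr=7 lookahead=/ remaining=[/ id / num + id $]
Step 17: shift /. Stack=[E + T /] ptr=8 lookahead=id remaining=[id / num + id $]
Step 18: shift id. Stack=[E + T / id] ptr=9 lookahead=/ remaining=[/ num + id $]
Step 19: reduce F->id. Stack=[E + T / F] ptr=9 lookahead=/ remaining=[/ num + id $]
Step 20: reduce T->T / F. Stack=[E + T] ptr=9 lookahead=/ remaining=[/ num + id $]
Step 21: shift /. Stack=[E + T /] ptr=10 lookahead=num remaining=[num + id $]
Step 22: shift num. Stack=[E + T / num] ptr=11 lookahead=+ remaining=[+ id $]
Step 23: reduce F->num. Stack=[E + T / F] ptr=11 lookahead=+ remaining=[+ id $]
Step 24: reduce T->T / F. Stack=[E + T] ptr=11 lookahead=+ remaining=[+ id $]
Step 25: reduce E->E + T. Stack=[E] ptr=11 lookahead=+ remaining=[+ id $]
Step 26: shift +. Stack=[E +] ptr=12 lookahead=id remaining=[id $]
Step 27: shift id. Stack=[E + id] ptr=13 lookahead=$ remaining=[$]
Step 28: reduce F->id. Stack=[E + F] ptr=13 lookahead=$ remaining=[$]
Step 29: reduce T->F. Stack=[E + T] ptr=13 lookahead=$ remaining=[$]
Step 30: reduce E->E + T. Stack=[E] ptr=13 lookahead=$ remaining=[$]
Step 31: accept. Stack=[E] ptr=13 lookahead=$ remaining=[$]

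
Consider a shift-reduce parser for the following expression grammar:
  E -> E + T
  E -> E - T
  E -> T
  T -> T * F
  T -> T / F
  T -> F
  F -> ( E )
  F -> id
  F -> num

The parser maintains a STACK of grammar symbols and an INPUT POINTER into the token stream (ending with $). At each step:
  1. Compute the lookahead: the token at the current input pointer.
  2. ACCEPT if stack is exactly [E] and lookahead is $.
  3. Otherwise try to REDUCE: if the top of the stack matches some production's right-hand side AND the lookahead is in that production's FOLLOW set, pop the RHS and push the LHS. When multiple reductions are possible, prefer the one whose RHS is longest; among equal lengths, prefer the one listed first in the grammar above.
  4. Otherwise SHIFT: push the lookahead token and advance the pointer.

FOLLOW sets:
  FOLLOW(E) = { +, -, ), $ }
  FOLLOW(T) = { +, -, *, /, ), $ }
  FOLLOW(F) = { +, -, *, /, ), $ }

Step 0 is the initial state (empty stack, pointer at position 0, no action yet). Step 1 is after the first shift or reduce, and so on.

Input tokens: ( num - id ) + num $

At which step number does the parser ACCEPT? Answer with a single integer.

Step 1: shift (. Stack=[(] ptr=1 lookahead=num remaining=[num - id ) + num $]
Step 2: shift num. Stack=[( num] ptr=2 lookahead=- remaining=[- id ) + num $]
Step 3: reduce F->num. Stack=[( F] ptr=2 lookahead=- remaining=[- id ) + num $]
Step 4: reduce T->F. Stack=[( T] ptr=2 lookahead=- remaining=[- id ) + num $]
Step 5: reduce E->T. Stack=[( E] ptr=2 lookahead=- remaining=[- id ) + num $]
Step 6: shift -. Stack=[( E -] ptr=3 lookahead=id remaining=[id ) + num $]
Step 7: shift id. Stack=[( E - id] ptr=4 lookahead=) remaining=[) + num $]
Step 8: reduce F->id. Stack=[( E - F] ptr=4 lookahead=) remaining=[) + num $]
Step 9: reduce T->F. Stack=[( E - T] ptr=4 lookahead=) remaining=[) + num $]
Step 10: reduce E->E - T. Stack=[( E] ptr=4 lookahead=) remaining=[) + num $]
Step 11: shift ). Stack=[( E )] ptr=5 lookahead=+ remaining=[+ num $]
Step 12: reduce F->( E ). Stack=[F] ptr=5 lookahead=+ remaining=[+ num $]
Step 13: reduce T->F. Stack=[T] ptr=5 lookahead=+ remaining=[+ num $]
Step 14: reduce E->T. Stack=[E] ptr=5 lookahead=+ remaining=[+ num $]
Step 15: shift +. Stack=[E +] ptr=6 lookahead=num remaining=[num $]
Step 16: shift num. Stack=[E + num] ptr=7 lookahead=$ remaining=[$]
Step 17: reduce F->num. Stack=[E + F] ptr=7 lookahead=$ remaining=[$]
Step 18: reduce T->F. Stack=[E + T] ptr=7 lookahead=$ remaining=[$]
Step 19: reduce E->E + T. Stack=[E] ptr=7 lookahead=$ remaining=[$]
Step 20: accept. Stack=[E] ptr=7 lookahead=$ remaining=[$]

Answer: 20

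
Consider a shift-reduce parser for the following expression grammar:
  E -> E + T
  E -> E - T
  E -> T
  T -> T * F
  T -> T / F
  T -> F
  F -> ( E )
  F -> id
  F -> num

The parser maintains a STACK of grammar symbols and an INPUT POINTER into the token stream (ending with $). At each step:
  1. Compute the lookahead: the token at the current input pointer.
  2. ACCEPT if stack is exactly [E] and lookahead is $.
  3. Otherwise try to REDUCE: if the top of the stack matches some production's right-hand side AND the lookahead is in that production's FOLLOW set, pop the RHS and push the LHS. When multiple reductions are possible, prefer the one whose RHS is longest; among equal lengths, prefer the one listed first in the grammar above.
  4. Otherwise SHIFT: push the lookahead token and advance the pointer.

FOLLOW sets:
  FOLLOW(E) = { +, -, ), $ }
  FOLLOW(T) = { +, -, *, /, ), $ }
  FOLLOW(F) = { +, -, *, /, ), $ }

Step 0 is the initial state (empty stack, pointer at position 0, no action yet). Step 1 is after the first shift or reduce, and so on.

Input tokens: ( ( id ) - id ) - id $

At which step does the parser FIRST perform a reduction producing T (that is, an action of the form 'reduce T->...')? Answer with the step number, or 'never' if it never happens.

Step 1: shift (. Stack=[(] ptr=1 lookahead=( remaining=[( id ) - id ) - id $]
Step 2: shift (. Stack=[( (] ptr=2 lookahead=id remaining=[id ) - id ) - id $]
Step 3: shift id. Stack=[( ( id] ptr=3 lookahead=) remaining=[) - id ) - id $]
Step 4: reduce F->id. Stack=[( ( F] ptr=3 lookahead=) remaining=[) - id ) - id $]
Step 5: reduce T->F. Stack=[( ( T] ptr=3 lookahead=) remaining=[) - id ) - id $]

Answer: 5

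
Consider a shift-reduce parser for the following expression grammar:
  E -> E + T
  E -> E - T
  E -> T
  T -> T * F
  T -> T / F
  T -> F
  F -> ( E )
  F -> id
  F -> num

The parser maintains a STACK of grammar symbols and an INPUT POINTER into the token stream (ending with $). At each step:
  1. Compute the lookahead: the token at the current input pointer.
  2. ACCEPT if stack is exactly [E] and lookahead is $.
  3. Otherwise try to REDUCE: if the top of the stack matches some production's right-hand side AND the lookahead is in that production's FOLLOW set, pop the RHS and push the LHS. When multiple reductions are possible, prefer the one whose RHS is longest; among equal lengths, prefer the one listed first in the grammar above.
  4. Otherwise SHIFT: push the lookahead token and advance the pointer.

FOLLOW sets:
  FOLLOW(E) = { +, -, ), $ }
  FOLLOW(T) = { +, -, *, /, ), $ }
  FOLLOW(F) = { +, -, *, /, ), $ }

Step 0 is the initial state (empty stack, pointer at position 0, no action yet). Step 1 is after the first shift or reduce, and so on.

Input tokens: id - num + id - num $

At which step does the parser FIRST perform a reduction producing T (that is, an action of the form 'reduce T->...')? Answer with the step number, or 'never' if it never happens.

Step 1: shift id. Stack=[id] ptr=1 lookahead=- remaining=[- num + id - num $]
Step 2: reduce F->id. Stack=[F] ptr=1 lookahead=- remaining=[- num + id - num $]
Step 3: reduce T->F. Stack=[T] ptr=1 lookahead=- remaining=[- num + id - num $]

Answer: 3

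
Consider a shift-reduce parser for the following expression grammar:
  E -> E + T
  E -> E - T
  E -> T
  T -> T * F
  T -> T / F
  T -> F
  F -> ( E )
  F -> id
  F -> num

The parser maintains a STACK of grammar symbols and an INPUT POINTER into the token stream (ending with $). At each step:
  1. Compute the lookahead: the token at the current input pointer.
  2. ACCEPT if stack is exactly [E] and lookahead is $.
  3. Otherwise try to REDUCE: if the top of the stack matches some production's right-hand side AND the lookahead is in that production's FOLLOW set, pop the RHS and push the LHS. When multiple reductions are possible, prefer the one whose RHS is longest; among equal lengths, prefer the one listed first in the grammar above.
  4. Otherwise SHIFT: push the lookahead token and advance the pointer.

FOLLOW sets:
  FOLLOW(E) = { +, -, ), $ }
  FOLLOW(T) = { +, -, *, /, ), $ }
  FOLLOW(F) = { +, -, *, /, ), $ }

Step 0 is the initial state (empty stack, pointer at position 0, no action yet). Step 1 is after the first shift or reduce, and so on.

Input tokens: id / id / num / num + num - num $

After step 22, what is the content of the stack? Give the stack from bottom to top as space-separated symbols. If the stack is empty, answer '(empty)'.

Step 1: shift id. Stack=[id] ptr=1 lookahead=/ remaining=[/ id / num / num + num - num $]
Step 2: reduce F->id. Stack=[F] ptr=1 lookahead=/ remaining=[/ id / num / num + num - num $]
Step 3: reduce T->F. Stack=[T] ptr=1 lookahead=/ remaining=[/ id / num / num + num - num $]
Step 4: shift /. Stack=[T /] ptr=2 lookahead=id remaining=[id / num / num + num - num $]
Step 5: shift id. Stack=[T / id] ptr=3 lookahead=/ remaining=[/ num / num + num - num $]
Step 6: reduce F->id. Stack=[T / F] ptr=3 lookahead=/ remaining=[/ num / num + num - num $]
Step 7: reduce T->T / F. Stack=[T] ptr=3 lookahead=/ remaining=[/ num / num + num - num $]
Step 8: shift /. Stack=[T /] ptr=4 lookahead=num remaining=[num / num + num - num $]
Step 9: shift num. Stack=[T / num] ptr=5 lookahead=/ remaining=[/ num + num - num $]
Step 10: reduce F->num. Stack=[T / F] ptr=5 lookahead=/ remaining=[/ num + num - num $]
Step 11: reduce T->T / F. Stack=[T] ptr=5 lookahead=/ remaining=[/ num + num - num $]
Step 12: shift /. Stack=[T /] ptr=6 lookahead=num remaining=[num + num - num $]
Step 13: shift num. Stack=[T / num] ptr=7 lookahead=+ remaining=[+ num - num $]
Step 14: reduce F->num. Stack=[T / F] ptr=7 lookahead=+ remaining=[+ num - num $]
Step 15: reduce T->T / F. Stack=[T] ptr=7 lookahead=+ remaining=[+ num - num $]
Step 16: reduce E->T. Stack=[E] ptr=7 lookahead=+ remaining=[+ num - num $]
Step 17: shift +. Stack=[E +] ptr=8 lookahead=num remaining=[num - num $]
Step 18: shift num. Stack=[E + num] ptr=9 lookahead=- remaining=[- num $]
Step 19: reduce F->num. Stack=[E + F] ptr=9 lookahead=- remaining=[- num $]
Step 20: reduce T->F. Stack=[E + T] ptr=9 lookahead=- remaining=[- num $]
Step 21: reduce E->E + T. Stack=[E] ptr=9 lookahead=- remaining=[- num $]
Step 22: shift -. Stack=[E -] ptr=10 lookahead=num remaining=[num $]

Answer: E -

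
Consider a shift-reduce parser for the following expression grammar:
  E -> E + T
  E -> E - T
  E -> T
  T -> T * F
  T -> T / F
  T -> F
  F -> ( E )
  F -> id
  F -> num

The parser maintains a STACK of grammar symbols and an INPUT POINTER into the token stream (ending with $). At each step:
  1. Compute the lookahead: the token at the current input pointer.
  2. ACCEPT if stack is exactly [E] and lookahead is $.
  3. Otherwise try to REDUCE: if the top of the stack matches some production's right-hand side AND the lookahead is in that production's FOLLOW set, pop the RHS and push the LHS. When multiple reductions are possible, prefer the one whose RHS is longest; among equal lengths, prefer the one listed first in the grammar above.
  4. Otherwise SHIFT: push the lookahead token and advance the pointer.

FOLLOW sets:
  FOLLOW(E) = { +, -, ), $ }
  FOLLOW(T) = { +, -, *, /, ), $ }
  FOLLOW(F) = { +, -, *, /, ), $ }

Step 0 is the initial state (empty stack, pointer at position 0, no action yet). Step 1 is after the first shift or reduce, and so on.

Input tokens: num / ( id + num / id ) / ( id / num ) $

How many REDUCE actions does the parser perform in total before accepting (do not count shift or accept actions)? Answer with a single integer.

Answer: 20

Derivation:
Step 1: shift num. Stack=[num] ptr=1 lookahead=/ remaining=[/ ( id + num / id ) / ( id / num ) $]
Step 2: reduce F->num. Stack=[F] ptr=1 lookahead=/ remaining=[/ ( id + num / id ) / ( id / num ) $]
Step 3: reduce T->F. Stack=[T] ptr=1 lookahead=/ remaining=[/ ( id + num / id ) / ( id / num ) $]
Step 4: shift /. Stack=[T /] ptr=2 lookahead=( remaining=[( id + num / id ) / ( id / num ) $]
Step 5: shift (. Stack=[T / (] ptr=3 lookahead=id remaining=[id + num / id ) / ( id / num ) $]
Step 6: shift id. Stack=[T / ( id] ptr=4 lookahead=+ remaining=[+ num / id ) / ( id / num ) $]
Step 7: reduce F->id. Stack=[T / ( F] ptr=4 lookahead=+ remaining=[+ num / id ) / ( id / num ) $]
Step 8: reduce T->F. Stack=[T / ( T] ptr=4 lookahead=+ remaining=[+ num / id ) / ( id / num ) $]
Step 9: reduce E->T. Stack=[T / ( E] ptr=4 lookahead=+ remaining=[+ num / id ) / ( id / num ) $]
Step 10: shift +. Stack=[T / ( E +] ptr=5 lookahead=num remaining=[num / id ) / ( id / num ) $]
Step 11: shift num. Stack=[T / ( E + num] ptr=6 lookahead=/ remaining=[/ id ) / ( id / num ) $]
Step 12: reduce F->num. Stack=[T / ( E + F] ptr=6 lookahead=/ remaining=[/ id ) / ( id / num ) $]
Step 13: reduce T->F. Stack=[T / ( E + T] ptr=6 lookahead=/ remaining=[/ id ) / ( id / num ) $]
Step 14: shift /. Stack=[T / ( E + T /] ptr=7 lookahead=id remaining=[id ) / ( id / num ) $]
Step 15: shift id. Stack=[T / ( E + T / id] ptr=8 lookahead=) remaining=[) / ( id / num ) $]
Step 16: reduce F->id. Stack=[T / ( E + T / F] ptr=8 lookahead=) remaining=[) / ( id / num ) $]
Step 17: reduce T->T / F. Stack=[T / ( E + T] ptr=8 lookahead=) remaining=[) / ( id / num ) $]
Step 18: reduce E->E + T. Stack=[T / ( E] ptr=8 lookahead=) remaining=[) / ( id / num ) $]
Step 19: shift ). Stack=[T / ( E )] ptr=9 lookahead=/ remaining=[/ ( id / num ) $]
Step 20: reduce F->( E ). Stack=[T / F] ptr=9 lookahead=/ remaining=[/ ( id / num ) $]
Step 21: reduce T->T / F. Stack=[T] ptr=9 lookahead=/ remaining=[/ ( id / num ) $]
Step 22: shift /. Stack=[T /] ptr=10 lookahead=( remaining=[( id / num ) $]
Step 23: shift (. Stack=[T / (] ptr=11 lookahead=id remaining=[id / num ) $]
Step 24: shift id. Stack=[T / ( id] ptr=12 lookahead=/ remaining=[/ num ) $]
Step 25: reduce F->id. Stack=[T / ( F] ptr=12 lookahead=/ remaining=[/ num ) $]
Step 26: reduce T->F. Stack=[T / ( T] ptr=12 lookahead=/ remaining=[/ num ) $]
Step 27: shift /. Stack=[T / ( T /] ptr=13 lookahead=num remaining=[num ) $]
Step 28: shift num. Stack=[T / ( T / num] ptr=14 lookahead=) remaining=[) $]
Step 29: reduce F->num. Stack=[T / ( T / F] ptr=14 lookahead=) remaining=[) $]
Step 30: reduce T->T / F. Stack=[T / ( T] ptr=14 lookahead=) remaining=[) $]
Step 31: reduce E->T. Stack=[T / ( E] ptr=14 lookahead=) remaining=[) $]
Step 32: shift ). Stack=[T / ( E )] ptr=15 lookahead=$ remaining=[$]
Step 33: reduce F->( E ). Stack=[T / F] ptr=15 lookahead=$ remaining=[$]
Step 34: reduce T->T / F. Stack=[T] ptr=15 lookahead=$ remaining=[$]
Step 35: reduce E->T. Stack=[E] ptr=15 lookahead=$ remaining=[$]
Step 36: accept. Stack=[E] ptr=15 lookahead=$ remaining=[$]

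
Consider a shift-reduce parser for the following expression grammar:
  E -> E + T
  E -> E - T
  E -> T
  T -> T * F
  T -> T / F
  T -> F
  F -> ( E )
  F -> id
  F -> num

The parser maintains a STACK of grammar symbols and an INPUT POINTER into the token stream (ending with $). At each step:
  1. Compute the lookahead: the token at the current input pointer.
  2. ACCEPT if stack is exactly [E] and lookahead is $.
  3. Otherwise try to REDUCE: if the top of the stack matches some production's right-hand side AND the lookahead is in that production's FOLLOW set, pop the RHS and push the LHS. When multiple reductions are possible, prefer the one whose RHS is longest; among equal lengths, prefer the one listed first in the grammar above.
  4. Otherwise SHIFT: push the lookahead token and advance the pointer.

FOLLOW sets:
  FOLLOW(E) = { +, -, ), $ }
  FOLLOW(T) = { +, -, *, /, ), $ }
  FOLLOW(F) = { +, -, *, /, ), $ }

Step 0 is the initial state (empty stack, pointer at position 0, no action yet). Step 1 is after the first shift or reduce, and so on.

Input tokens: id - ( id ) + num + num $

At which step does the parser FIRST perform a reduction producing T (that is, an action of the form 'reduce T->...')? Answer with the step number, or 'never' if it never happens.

Answer: 3

Derivation:
Step 1: shift id. Stack=[id] ptr=1 lookahead=- remaining=[- ( id ) + num + num $]
Step 2: reduce F->id. Stack=[F] ptr=1 lookahead=- remaining=[- ( id ) + num + num $]
Step 3: reduce T->F. Stack=[T] ptr=1 lookahead=- remaining=[- ( id ) + num + num $]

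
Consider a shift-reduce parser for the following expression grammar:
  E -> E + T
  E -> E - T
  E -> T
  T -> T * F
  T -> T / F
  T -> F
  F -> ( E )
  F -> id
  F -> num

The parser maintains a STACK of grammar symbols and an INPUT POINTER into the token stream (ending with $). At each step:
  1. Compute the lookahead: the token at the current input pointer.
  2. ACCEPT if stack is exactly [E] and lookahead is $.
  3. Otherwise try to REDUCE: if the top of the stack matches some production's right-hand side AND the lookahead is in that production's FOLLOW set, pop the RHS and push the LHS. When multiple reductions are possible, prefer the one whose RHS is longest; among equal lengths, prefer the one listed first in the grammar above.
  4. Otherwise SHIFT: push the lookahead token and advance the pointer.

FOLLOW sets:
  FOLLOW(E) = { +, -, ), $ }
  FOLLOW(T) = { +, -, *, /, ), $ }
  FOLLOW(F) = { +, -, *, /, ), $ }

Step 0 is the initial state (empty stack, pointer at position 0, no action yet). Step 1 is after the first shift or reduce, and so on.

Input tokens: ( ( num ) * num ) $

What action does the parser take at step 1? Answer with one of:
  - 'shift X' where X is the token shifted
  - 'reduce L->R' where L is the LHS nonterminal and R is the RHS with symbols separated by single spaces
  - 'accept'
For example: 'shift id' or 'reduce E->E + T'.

Answer: shift (

Derivation:
Step 1: shift (. Stack=[(] ptr=1 lookahead=( remaining=[( num ) * num ) $]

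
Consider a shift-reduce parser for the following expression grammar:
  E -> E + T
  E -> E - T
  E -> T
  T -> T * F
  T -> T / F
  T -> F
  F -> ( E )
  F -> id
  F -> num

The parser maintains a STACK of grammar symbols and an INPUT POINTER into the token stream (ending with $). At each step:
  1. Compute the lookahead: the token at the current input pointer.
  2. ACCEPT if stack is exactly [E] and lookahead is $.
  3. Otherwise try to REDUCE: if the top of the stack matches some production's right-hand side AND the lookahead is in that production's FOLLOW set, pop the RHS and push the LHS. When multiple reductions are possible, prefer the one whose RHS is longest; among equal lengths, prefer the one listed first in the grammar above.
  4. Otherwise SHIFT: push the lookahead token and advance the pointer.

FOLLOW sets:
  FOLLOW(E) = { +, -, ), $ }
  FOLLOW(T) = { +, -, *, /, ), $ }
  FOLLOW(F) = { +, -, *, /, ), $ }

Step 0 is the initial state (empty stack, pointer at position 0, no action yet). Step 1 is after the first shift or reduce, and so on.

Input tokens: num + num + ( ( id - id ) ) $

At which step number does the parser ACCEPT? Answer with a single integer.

Step 1: shift num. Stack=[num] ptr=1 lookahead=+ remaining=[+ num + ( ( id - id ) ) $]
Step 2: reduce F->num. Stack=[F] ptr=1 lookahead=+ remaining=[+ num + ( ( id - id ) ) $]
Step 3: reduce T->F. Stack=[T] ptr=1 lookahead=+ remaining=[+ num + ( ( id - id ) ) $]
Step 4: reduce E->T. Stack=[E] ptr=1 lookahead=+ remaining=[+ num + ( ( id - id ) ) $]
Step 5: shift +. Stack=[E +] ptr=2 lookahead=num remaining=[num + ( ( id - id ) ) $]
Step 6: shift num. Stack=[E + num] ptr=3 lookahead=+ remaining=[+ ( ( id - id ) ) $]
Step 7: reduce F->num. Stack=[E + F] ptr=3 lookahead=+ remaining=[+ ( ( id - id ) ) $]
Step 8: reduce T->F. Stack=[E + T] ptr=3 lookahead=+ remaining=[+ ( ( id - id ) ) $]
Step 9: reduce E->E + T. Stack=[E] ptr=3 lookahead=+ remaining=[+ ( ( id - id ) ) $]
Step 10: shift +. Stack=[E +] ptr=4 lookahead=( remaining=[( ( id - id ) ) $]
Step 11: shift (. Stack=[E + (] ptr=5 lookahead=( remaining=[( id - id ) ) $]
Step 12: shift (. Stack=[E + ( (] ptr=6 lookahead=id remaining=[id - id ) ) $]
Step 13: shift id. Stack=[E + ( ( id] ptr=7 lookahead=- remaining=[- id ) ) $]
Step 14: reduce F->id. Stack=[E + ( ( F] ptr=7 lookahead=- remaining=[- id ) ) $]
Step 15: reduce T->F. Stack=[E + ( ( T] ptr=7 lookahead=- remaining=[- id ) ) $]
Step 16: reduce E->T. Stack=[E + ( ( E] ptr=7 lookahead=- remaining=[- id ) ) $]
Step 17: shift -. Stack=[E + ( ( E -] ptr=8 lookahead=id remaining=[id ) ) $]
Step 18: shift id. Stack=[E + ( ( E - id] ptr=9 lookahead=) remaining=[) ) $]
Step 19: reduce F->id. Stack=[E + ( ( E - F] ptr=9 lookahead=) remaining=[) ) $]
Step 20: reduce T->F. Stack=[E + ( ( E - T] ptr=9 lookahead=) remaining=[) ) $]
Step 21: reduce E->E - T. Stack=[E + ( ( E] ptr=9 lookahead=) remaining=[) ) $]
Step 22: shift ). Stack=[E + ( ( E )] ptr=10 lookahead=) remaining=[) $]
Step 23: reduce F->( E ). Stack=[E + ( F] ptr=10 lookahead=) remaining=[) $]
Step 24: reduce T->F. Stack=[E + ( T] ptr=10 lookahead=) remaining=[) $]
Step 25: reduce E->T. Stack=[E + ( E] ptr=10 lookahead=) remaining=[) $]
Step 26: shift ). Stack=[E + ( E )] ptr=11 lookahead=$ remaining=[$]
Step 27: reduce F->( E ). Stack=[E + F] ptr=11 lookahead=$ remaining=[$]
Step 28: reduce T->F. Stack=[E + T] ptr=11 lookahead=$ remaining=[$]
Step 29: reduce E->E + T. Stack=[E] ptr=11 lookahead=$ remaining=[$]
Step 30: accept. Stack=[E] ptr=11 lookahead=$ remaining=[$]

Answer: 30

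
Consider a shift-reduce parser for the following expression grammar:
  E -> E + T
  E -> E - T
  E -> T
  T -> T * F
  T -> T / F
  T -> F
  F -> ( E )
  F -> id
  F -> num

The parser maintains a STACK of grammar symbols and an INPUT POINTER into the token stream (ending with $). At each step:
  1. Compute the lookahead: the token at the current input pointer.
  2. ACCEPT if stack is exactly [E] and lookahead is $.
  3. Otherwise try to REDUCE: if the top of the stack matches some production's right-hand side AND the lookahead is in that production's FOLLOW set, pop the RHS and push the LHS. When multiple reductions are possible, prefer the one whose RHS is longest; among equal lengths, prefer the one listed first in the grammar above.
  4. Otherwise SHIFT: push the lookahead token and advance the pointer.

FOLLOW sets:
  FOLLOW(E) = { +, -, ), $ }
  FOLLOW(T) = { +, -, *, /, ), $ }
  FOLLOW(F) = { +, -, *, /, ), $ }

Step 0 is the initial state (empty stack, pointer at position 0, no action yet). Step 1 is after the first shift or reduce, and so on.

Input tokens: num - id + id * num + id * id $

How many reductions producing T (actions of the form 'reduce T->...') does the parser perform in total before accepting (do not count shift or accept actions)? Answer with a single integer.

Answer: 6

Derivation:
Step 1: shift num. Stack=[num] ptr=1 lookahead=- remaining=[- id + id * num + id * id $]
Step 2: reduce F->num. Stack=[F] ptr=1 lookahead=- remaining=[- id + id * num + id * id $]
Step 3: reduce T->F. Stack=[T] ptr=1 lookahead=- remaining=[- id + id * num + id * id $]
Step 4: reduce E->T. Stack=[E] ptr=1 lookahead=- remaining=[- id + id * num + id * id $]
Step 5: shift -. Stack=[E -] ptr=2 lookahead=id remaining=[id + id * num + id * id $]
Step 6: shift id. Stack=[E - id] ptr=3 lookahead=+ remaining=[+ id * num + id * id $]
Step 7: reduce F->id. Stack=[E - F] ptr=3 lookahead=+ remaining=[+ id * num + id * id $]
Step 8: reduce T->F. Stack=[E - T] ptr=3 lookahead=+ remaining=[+ id * num + id * id $]
Step 9: reduce E->E - T. Stack=[E] ptr=3 lookahead=+ remaining=[+ id * num + id * id $]
Step 10: shift +. Stack=[E +] ptr=4 lookahead=id remaining=[id * num + id * id $]
Step 11: shift id. Stack=[E + id] ptr=5 lookahead=* remaining=[* num + id * id $]
Step 12: reduce F->id. Stack=[E + F] ptr=5 lookahead=* remaining=[* num + id * id $]
Step 13: reduce T->F. Stack=[E + T] ptr=5 lookahead=* remaining=[* num + id * id $]
Step 14: shift *. Stack=[E + T *] ptr=6 lookahead=num remaining=[num + id * id $]
Step 15: shift num. Stack=[E + T * num] ptr=7 lookahead=+ remaining=[+ id * id $]
Step 16: reduce F->num. Stack=[E + T * F] ptr=7 lookahead=+ remaining=[+ id * id $]
Step 17: reduce T->T * F. Stack=[E + T] ptr=7 lookahead=+ remaining=[+ id * id $]
Step 18: reduce E->E + T. Stack=[E] ptr=7 lookahead=+ remaining=[+ id * id $]
Step 19: shift +. Stack=[E +] ptr=8 lookahead=id remaining=[id * id $]
Step 20: shift id. Stack=[E + id] ptr=9 lookahead=* remaining=[* id $]
Step 21: reduce F->id. Stack=[E + F] ptr=9 lookahead=* remaining=[* id $]
Step 22: reduce T->F. Stack=[E + T] ptr=9 lookahead=* remaining=[* id $]
Step 23: shift *. Stack=[E + T *] ptr=10 lookahead=id remaining=[id $]
Step 24: shift id. Stack=[E + T * id] ptr=11 lookahead=$ remaining=[$]
Step 25: reduce F->id. Stack=[E + T * F] ptr=11 lookahead=$ remaining=[$]
Step 26: reduce T->T * F. Stack=[E + T] ptr=11 lookahead=$ remaining=[$]
Step 27: reduce E->E + T. Stack=[E] ptr=11 lookahead=$ remaining=[$]
Step 28: accept. Stack=[E] ptr=11 lookahead=$ remaining=[$]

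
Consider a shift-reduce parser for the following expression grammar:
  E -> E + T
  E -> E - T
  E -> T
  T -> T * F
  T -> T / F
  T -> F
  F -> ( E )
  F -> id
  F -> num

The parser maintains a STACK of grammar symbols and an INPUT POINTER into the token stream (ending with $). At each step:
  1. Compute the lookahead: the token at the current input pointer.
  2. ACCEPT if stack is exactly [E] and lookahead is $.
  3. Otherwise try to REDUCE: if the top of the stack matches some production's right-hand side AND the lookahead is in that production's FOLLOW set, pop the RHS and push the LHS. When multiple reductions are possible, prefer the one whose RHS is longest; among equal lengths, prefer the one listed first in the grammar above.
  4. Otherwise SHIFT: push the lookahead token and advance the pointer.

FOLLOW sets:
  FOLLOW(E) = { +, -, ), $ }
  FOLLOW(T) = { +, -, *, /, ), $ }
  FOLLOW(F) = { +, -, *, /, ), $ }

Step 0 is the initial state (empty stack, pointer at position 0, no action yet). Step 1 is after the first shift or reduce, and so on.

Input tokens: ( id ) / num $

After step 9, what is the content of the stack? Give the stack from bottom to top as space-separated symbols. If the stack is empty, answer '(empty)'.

Step 1: shift (. Stack=[(] ptr=1 lookahead=id remaining=[id ) / num $]
Step 2: shift id. Stack=[( id] ptr=2 lookahead=) remaining=[) / num $]
Step 3: reduce F->id. Stack=[( F] ptr=2 lookahead=) remaining=[) / num $]
Step 4: reduce T->F. Stack=[( T] ptr=2 lookahead=) remaining=[) / num $]
Step 5: reduce E->T. Stack=[( E] ptr=2 lookahead=) remaining=[) / num $]
Step 6: shift ). Stack=[( E )] ptr=3 lookahead=/ remaining=[/ num $]
Step 7: reduce F->( E ). Stack=[F] ptr=3 lookahead=/ remaining=[/ num $]
Step 8: reduce T->F. Stack=[T] ptr=3 lookahead=/ remaining=[/ num $]
Step 9: shift /. Stack=[T /] ptr=4 lookahead=num remaining=[num $]

Answer: T /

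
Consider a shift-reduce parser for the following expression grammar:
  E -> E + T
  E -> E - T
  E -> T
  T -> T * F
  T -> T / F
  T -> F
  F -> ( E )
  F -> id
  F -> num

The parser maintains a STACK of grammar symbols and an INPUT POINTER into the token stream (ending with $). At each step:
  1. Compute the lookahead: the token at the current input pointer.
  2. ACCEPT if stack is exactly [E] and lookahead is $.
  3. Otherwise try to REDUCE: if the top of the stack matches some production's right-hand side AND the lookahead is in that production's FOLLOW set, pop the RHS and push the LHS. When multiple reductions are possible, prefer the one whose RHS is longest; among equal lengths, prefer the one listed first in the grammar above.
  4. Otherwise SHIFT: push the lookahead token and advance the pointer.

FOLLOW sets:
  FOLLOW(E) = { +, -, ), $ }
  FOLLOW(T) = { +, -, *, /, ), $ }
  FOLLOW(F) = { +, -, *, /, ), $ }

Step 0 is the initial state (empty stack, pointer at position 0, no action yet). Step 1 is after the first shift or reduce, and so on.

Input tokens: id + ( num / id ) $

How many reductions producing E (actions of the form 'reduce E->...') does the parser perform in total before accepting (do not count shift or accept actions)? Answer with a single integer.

Step 1: shift id. Stack=[id] ptr=1 lookahead=+ remaining=[+ ( num / id ) $]
Step 2: reduce F->id. Stack=[F] ptr=1 lookahead=+ remaining=[+ ( num / id ) $]
Step 3: reduce T->F. Stack=[T] ptr=1 lookahead=+ remaining=[+ ( num / id ) $]
Step 4: reduce E->T. Stack=[E] ptr=1 lookahead=+ remaining=[+ ( num / id ) $]
Step 5: shift +. Stack=[E +] ptr=2 lookahead=( remaining=[( num / id ) $]
Step 6: shift (. Stack=[E + (] ptr=3 lookahead=num remaining=[num / id ) $]
Step 7: shift num. Stack=[E + ( num] ptr=4 lookahead=/ remaining=[/ id ) $]
Step 8: reduce F->num. Stack=[E + ( F] ptr=4 lookahead=/ remaining=[/ id ) $]
Step 9: reduce T->F. Stack=[E + ( T] ptr=4 lookahead=/ remaining=[/ id ) $]
Step 10: shift /. Stack=[E + ( T /] ptr=5 lookahead=id remaining=[id ) $]
Step 11: shift id. Stack=[E + ( T / id] ptr=6 lookahead=) remaining=[) $]
Step 12: reduce F->id. Stack=[E + ( T / F] ptr=6 lookahead=) remaining=[) $]
Step 13: reduce T->T / F. Stack=[E + ( T] ptr=6 lookahead=) remaining=[) $]
Step 14: reduce E->T. Stack=[E + ( E] ptr=6 lookahead=) remaining=[) $]
Step 15: shift ). Stack=[E + ( E )] ptr=7 lookahead=$ remaining=[$]
Step 16: reduce F->( E ). Stack=[E + F] ptr=7 lookahead=$ remaining=[$]
Step 17: reduce T->F. Stack=[E + T] ptr=7 lookahead=$ remaining=[$]
Step 18: reduce E->E + T. Stack=[E] ptr=7 lookahead=$ remaining=[$]
Step 19: accept. Stack=[E] ptr=7 lookahead=$ remaining=[$]

Answer: 3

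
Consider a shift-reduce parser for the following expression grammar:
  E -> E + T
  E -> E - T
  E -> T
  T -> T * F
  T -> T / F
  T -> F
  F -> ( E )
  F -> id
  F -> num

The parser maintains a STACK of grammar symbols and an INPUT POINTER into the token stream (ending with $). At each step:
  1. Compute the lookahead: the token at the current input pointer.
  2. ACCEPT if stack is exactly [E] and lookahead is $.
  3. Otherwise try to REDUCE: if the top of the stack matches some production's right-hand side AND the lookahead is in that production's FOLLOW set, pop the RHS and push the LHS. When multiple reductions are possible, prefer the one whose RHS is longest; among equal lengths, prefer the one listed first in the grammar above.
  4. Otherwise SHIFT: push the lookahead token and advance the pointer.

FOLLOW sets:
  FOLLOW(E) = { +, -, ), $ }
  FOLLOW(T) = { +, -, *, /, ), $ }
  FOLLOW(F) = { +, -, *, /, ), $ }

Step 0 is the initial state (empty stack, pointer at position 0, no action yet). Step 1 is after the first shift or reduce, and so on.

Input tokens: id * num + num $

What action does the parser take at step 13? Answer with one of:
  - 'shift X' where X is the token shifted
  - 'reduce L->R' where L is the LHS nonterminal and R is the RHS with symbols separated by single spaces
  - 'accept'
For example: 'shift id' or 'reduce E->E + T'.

Step 1: shift id. Stack=[id] ptr=1 lookahead=* remaining=[* num + num $]
Step 2: reduce F->id. Stack=[F] ptr=1 lookahead=* remaining=[* num + num $]
Step 3: reduce T->F. Stack=[T] ptr=1 lookahead=* remaining=[* num + num $]
Step 4: shift *. Stack=[T *] ptr=2 lookahead=num remaining=[num + num $]
Step 5: shift num. Stack=[T * num] ptr=3 lookahead=+ remaining=[+ num $]
Step 6: reduce F->num. Stack=[T * F] ptr=3 lookahead=+ remaining=[+ num $]
Step 7: reduce T->T * F. Stack=[T] ptr=3 lookahead=+ remaining=[+ num $]
Step 8: reduce E->T. Stack=[E] ptr=3 lookahead=+ remaining=[+ num $]
Step 9: shift +. Stack=[E +] ptr=4 lookahead=num remaining=[num $]
Step 10: shift num. Stack=[E + num] ptr=5 lookahead=$ remaining=[$]
Step 11: reduce F->num. Stack=[E + F] ptr=5 lookahead=$ remaining=[$]
Step 12: reduce T->F. Stack=[E + T] ptr=5 lookahead=$ remaining=[$]
Step 13: reduce E->E + T. Stack=[E] ptr=5 lookahead=$ remaining=[$]

Answer: reduce E->E + T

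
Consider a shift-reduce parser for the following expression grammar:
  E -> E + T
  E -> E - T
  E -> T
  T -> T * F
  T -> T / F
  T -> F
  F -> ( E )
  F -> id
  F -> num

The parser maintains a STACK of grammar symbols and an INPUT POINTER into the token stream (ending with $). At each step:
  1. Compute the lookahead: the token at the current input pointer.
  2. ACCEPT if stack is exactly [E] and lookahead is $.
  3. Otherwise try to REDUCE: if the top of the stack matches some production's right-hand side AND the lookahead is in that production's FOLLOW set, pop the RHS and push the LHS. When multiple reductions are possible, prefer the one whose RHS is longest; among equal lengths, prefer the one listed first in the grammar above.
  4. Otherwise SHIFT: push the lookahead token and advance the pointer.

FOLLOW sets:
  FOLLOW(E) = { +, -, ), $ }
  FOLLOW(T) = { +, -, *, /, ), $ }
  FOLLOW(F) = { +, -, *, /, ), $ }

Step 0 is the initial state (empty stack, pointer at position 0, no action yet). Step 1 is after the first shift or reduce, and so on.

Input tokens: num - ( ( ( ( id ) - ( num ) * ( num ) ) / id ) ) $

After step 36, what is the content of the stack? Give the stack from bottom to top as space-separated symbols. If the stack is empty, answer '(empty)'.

Answer: E - ( ( ( E

Derivation:
Step 1: shift num. Stack=[num] ptr=1 lookahead=- remaining=[- ( ( ( ( id ) - ( num ) * ( num ) ) / id ) ) $]
Step 2: reduce F->num. Stack=[F] ptr=1 lookahead=- remaining=[- ( ( ( ( id ) - ( num ) * ( num ) ) / id ) ) $]
Step 3: reduce T->F. Stack=[T] ptr=1 lookahead=- remaining=[- ( ( ( ( id ) - ( num ) * ( num ) ) / id ) ) $]
Step 4: reduce E->T. Stack=[E] ptr=1 lookahead=- remaining=[- ( ( ( ( id ) - ( num ) * ( num ) ) / id ) ) $]
Step 5: shift -. Stack=[E -] ptr=2 lookahead=( remaining=[( ( ( ( id ) - ( num ) * ( num ) ) / id ) ) $]
Step 6: shift (. Stack=[E - (] ptr=3 lookahead=( remaining=[( ( ( id ) - ( num ) * ( num ) ) / id ) ) $]
Step 7: shift (. Stack=[E - ( (] ptr=4 lookahead=( remaining=[( ( id ) - ( num ) * ( num ) ) / id ) ) $]
Step 8: shift (. Stack=[E - ( ( (] ptr=5 lookahead=( remaining=[( id ) - ( num ) * ( num ) ) / id ) ) $]
Step 9: shift (. Stack=[E - ( ( ( (] ptr=6 lookahead=id remaining=[id ) - ( num ) * ( num ) ) / id ) ) $]
Step 10: shift id. Stack=[E - ( ( ( ( id] ptr=7 lookahead=) remaining=[) - ( num ) * ( num ) ) / id ) ) $]
Step 11: reduce F->id. Stack=[E - ( ( ( ( F] ptr=7 lookahead=) remaining=[) - ( num ) * ( num ) ) / id ) ) $]
Step 12: reduce T->F. Stack=[E - ( ( ( ( T] ptr=7 lookahead=) remaining=[) - ( num ) * ( num ) ) / id ) ) $]
Step 13: reduce E->T. Stack=[E - ( ( ( ( E] ptr=7 lookahead=) remaining=[) - ( num ) * ( num ) ) / id ) ) $]
Step 14: shift ). Stack=[E - ( ( ( ( E )] ptr=8 lookahead=- remaining=[- ( num ) * ( num ) ) / id ) ) $]
Step 15: reduce F->( E ). Stack=[E - ( ( ( F] ptr=8 lookahead=- remaining=[- ( num ) * ( num ) ) / id ) ) $]
Step 16: reduce T->F. Stack=[E - ( ( ( T] ptr=8 lookahead=- remaining=[- ( num ) * ( num ) ) / id ) ) $]
Step 17: reduce E->T. Stack=[E - ( ( ( E] ptr=8 lookahead=- remaining=[- ( num ) * ( num ) ) / id ) ) $]
Step 18: shift -. Stack=[E - ( ( ( E -] ptr=9 lookahead=( remaining=[( num ) * ( num ) ) / id ) ) $]
Step 19: shift (. Stack=[E - ( ( ( E - (] ptr=10 lookahead=num remaining=[num ) * ( num ) ) / id ) ) $]
Step 20: shift num. Stack=[E - ( ( ( E - ( num] ptr=11 lookahead=) remaining=[) * ( num ) ) / id ) ) $]
Step 21: reduce F->num. Stack=[E - ( ( ( E - ( F] ptr=11 lookahead=) remaining=[) * ( num ) ) / id ) ) $]
Step 22: reduce T->F. Stack=[E - ( ( ( E - ( T] ptr=11 lookahead=) remaining=[) * ( num ) ) / id ) ) $]
Step 23: reduce E->T. Stack=[E - ( ( ( E - ( E] ptr=11 lookahead=) remaining=[) * ( num ) ) / id ) ) $]
Step 24: shift ). Stack=[E - ( ( ( E - ( E )] ptr=12 lookahead=* remaining=[* ( num ) ) / id ) ) $]
Step 25: reduce F->( E ). Stack=[E - ( ( ( E - F] ptr=12 lookahead=* remaining=[* ( num ) ) / id ) ) $]
Step 26: reduce T->F. Stack=[E - ( ( ( E - T] ptr=12 lookahead=* remaining=[* ( num ) ) / id ) ) $]
Step 27: shift *. Stack=[E - ( ( ( E - T *] ptr=13 lookahead=( remaining=[( num ) ) / id ) ) $]
Step 28: shift (. Stack=[E - ( ( ( E - T * (] ptr=14 lookahead=num remaining=[num ) ) / id ) ) $]
Step 29: shift num. Stack=[E - ( ( ( E - T * ( num] ptr=15 lookahead=) remaining=[) ) / id ) ) $]
Step 30: reduce F->num. Stack=[E - ( ( ( E - T * ( F] ptr=15 lookahead=) remaining=[) ) / id ) ) $]
Step 31: reduce T->F. Stack=[E - ( ( ( E - T * ( T] ptr=15 lookahead=) remaining=[) ) / id ) ) $]
Step 32: reduce E->T. Stack=[E - ( ( ( E - T * ( E] ptr=15 lookahead=) remaining=[) ) / id ) ) $]
Step 33: shift ). Stack=[E - ( ( ( E - T * ( E )] ptr=16 lookahead=) remaining=[) / id ) ) $]
Step 34: reduce F->( E ). Stack=[E - ( ( ( E - T * F] ptr=16 lookahead=) remaining=[) / id ) ) $]
Step 35: reduce T->T * F. Stack=[E - ( ( ( E - T] ptr=16 lookahead=) remaining=[) / id ) ) $]
Step 36: reduce E->E - T. Stack=[E - ( ( ( E] ptr=16 lookahead=) remaining=[) / id ) ) $]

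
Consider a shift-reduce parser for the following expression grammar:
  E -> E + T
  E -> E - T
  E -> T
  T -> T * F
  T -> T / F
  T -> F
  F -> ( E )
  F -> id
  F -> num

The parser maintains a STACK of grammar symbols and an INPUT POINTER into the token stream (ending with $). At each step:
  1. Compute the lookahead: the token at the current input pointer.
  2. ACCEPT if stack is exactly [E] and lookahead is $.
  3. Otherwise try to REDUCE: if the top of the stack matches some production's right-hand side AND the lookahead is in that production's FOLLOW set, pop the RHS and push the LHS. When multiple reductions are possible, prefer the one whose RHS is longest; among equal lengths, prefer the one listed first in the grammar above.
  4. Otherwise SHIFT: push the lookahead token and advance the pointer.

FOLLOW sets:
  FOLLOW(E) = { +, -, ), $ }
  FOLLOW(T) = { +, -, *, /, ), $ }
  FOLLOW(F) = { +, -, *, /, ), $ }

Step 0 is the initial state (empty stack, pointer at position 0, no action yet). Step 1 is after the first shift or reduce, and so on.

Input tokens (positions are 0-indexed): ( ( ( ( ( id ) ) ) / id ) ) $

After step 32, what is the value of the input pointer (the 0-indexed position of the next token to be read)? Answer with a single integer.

Answer: 13

Derivation:
Step 1: shift (. Stack=[(] ptr=1 lookahead=( remaining=[( ( ( ( id ) ) ) / id ) ) $]
Step 2: shift (. Stack=[( (] ptr=2 lookahead=( remaining=[( ( ( id ) ) ) / id ) ) $]
Step 3: shift (. Stack=[( ( (] ptr=3 lookahead=( remaining=[( ( id ) ) ) / id ) ) $]
Step 4: shift (. Stack=[( ( ( (] ptr=4 lookahead=( remaining=[( id ) ) ) / id ) ) $]
Step 5: shift (. Stack=[( ( ( ( (] ptr=5 lookahead=id remaining=[id ) ) ) / id ) ) $]
Step 6: shift id. Stack=[( ( ( ( ( id] ptr=6 lookahead=) remaining=[) ) ) / id ) ) $]
Step 7: reduce F->id. Stack=[( ( ( ( ( F] ptr=6 lookahead=) remaining=[) ) ) / id ) ) $]
Step 8: reduce T->F. Stack=[( ( ( ( ( T] ptr=6 lookahead=) remaining=[) ) ) / id ) ) $]
Step 9: reduce E->T. Stack=[( ( ( ( ( E] ptr=6 lookahead=) remaining=[) ) ) / id ) ) $]
Step 10: shift ). Stack=[( ( ( ( ( E )] ptr=7 lookahead=) remaining=[) ) / id ) ) $]
Step 11: reduce F->( E ). Stack=[( ( ( ( F] ptr=7 lookahead=) remaining=[) ) / id ) ) $]
Step 12: reduce T->F. Stack=[( ( ( ( T] ptr=7 lookahead=) remaining=[) ) / id ) ) $]
Step 13: reduce E->T. Stack=[( ( ( ( E] ptr=7 lookahead=) remaining=[) ) / id ) ) $]
Step 14: shift ). Stack=[( ( ( ( E )] ptr=8 lookahead=) remaining=[) / id ) ) $]
Step 15: reduce F->( E ). Stack=[( ( ( F] ptr=8 lookahead=) remaining=[) / id ) ) $]
Step 16: reduce T->F. Stack=[( ( ( T] ptr=8 lookahead=) remaining=[) / id ) ) $]
Step 17: reduce E->T. Stack=[( ( ( E] ptr=8 lookahead=) remaining=[) / id ) ) $]
Step 18: shift ). Stack=[( ( ( E )] ptr=9 lookahead=/ remaining=[/ id ) ) $]
Step 19: reduce F->( E ). Stack=[( ( F] ptr=9 lookahead=/ remaining=[/ id ) ) $]
Step 20: reduce T->F. Stack=[( ( T] ptr=9 lookahead=/ remaining=[/ id ) ) $]
Step 21: shift /. Stack=[( ( T /] ptr=10 lookahead=id remaining=[id ) ) $]
Step 22: shift id. Stack=[( ( T / id] ptr=11 lookahead=) remaining=[) ) $]
Step 23: reduce F->id. Stack=[( ( T / F] ptr=11 lookahead=) remaining=[) ) $]
Step 24: reduce T->T / F. Stack=[( ( T] ptr=11 lookahead=) remaining=[) ) $]
Step 25: reduce E->T. Stack=[( ( E] ptr=11 lookahead=) remaining=[) ) $]
Step 26: shift ). Stack=[( ( E )] ptr=12 lookahead=) remaining=[) $]
Step 27: reduce F->( E ). Stack=[( F] ptr=12 lookahead=) remaining=[) $]
Step 28: reduce T->F. Stack=[( T] ptr=12 lookahead=) remaining=[) $]
Step 29: reduce E->T. Stack=[( E] ptr=12 lookahead=) remaining=[) $]
Step 30: shift ). Stack=[( E )] ptr=13 lookahead=$ remaining=[$]
Step 31: reduce F->( E ). Stack=[F] ptr=13 lookahead=$ remaining=[$]
Step 32: reduce T->F. Stack=[T] ptr=13 lookahead=$ remaining=[$]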